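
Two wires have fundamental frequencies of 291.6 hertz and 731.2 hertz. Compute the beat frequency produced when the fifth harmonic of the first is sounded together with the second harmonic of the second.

Fifth harmonic of the first: 5·291.6 = 1458.0 Hz.
Second harmonic of the second: 2·731.2 = 1462.4 Hz.
f_beat = |1458.0 − 1462.4| = 4.4 Hz.

4.4 Hz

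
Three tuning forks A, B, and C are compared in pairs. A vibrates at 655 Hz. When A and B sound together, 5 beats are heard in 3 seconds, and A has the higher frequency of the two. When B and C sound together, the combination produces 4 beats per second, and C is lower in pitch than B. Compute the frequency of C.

A–B: Beat frequency = 5/3 = 1.6667 Hz.
B is below A, so f_B = 655 − 1.6667 = 653.3333 Hz.
C is below B, so f_C = 653.3333 − 4 = 649.3333 Hz.

649.3333 Hz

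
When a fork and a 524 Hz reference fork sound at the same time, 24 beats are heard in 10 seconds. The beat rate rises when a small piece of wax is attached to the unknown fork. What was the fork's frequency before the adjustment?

521.6 Hz

Beat frequency = 24/10 = 2.4 Hz.
|f − 524| = 2.4, so the fork was at either 521.6 Hz or 526.4 Hz.
Loading a fork with wax lowers its frequency; the adjustment lowers the fork's frequency.
The beat rate rose, so the adjustment moved the fork further from 524 Hz — it was already below the reference.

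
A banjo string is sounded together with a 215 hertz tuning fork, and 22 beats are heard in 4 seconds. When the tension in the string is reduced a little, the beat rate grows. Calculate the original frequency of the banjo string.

Beat frequency = 22/4 = 5.5 Hz.
|f − 215| = 5.5, so the banjo string was at either 209.5 Hz or 220.5 Hz.
Lower tension means lower frequency; the adjustment lowers the banjo string's frequency.
The beat rate rose, so the adjustment moved the banjo string further from 215 Hz — it was already below the reference.

209.5 Hz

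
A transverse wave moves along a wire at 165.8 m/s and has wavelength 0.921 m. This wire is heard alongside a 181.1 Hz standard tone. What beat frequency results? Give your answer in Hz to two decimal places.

Source frequency f = v/λ = 165.8/0.921 = 180.0217 Hz.
f_beat = |180.0217 − 181.1| = 1.08 Hz.

1.08 Hz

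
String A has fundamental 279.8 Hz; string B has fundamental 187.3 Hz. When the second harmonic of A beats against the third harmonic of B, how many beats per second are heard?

Second harmonic of the first: 2·279.8 = 559.6 Hz.
Third harmonic of the second: 3·187.3 = 561.9 Hz.
f_beat = |559.6 − 561.9| = 2.3 Hz.

2.3 Hz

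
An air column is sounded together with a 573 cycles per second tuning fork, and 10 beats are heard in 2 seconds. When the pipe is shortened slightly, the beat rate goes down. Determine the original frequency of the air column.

Beat frequency = 10/2 = 5 Hz.
|f − 573| = 5, so the air column was at either 568 Hz or 578 Hz.
A shorter pipe has a higher fundamental; the adjustment raises the air column's frequency.
The beat rate fell, so the adjustment moved the air column toward 573 Hz — it must have started below the reference.

568 Hz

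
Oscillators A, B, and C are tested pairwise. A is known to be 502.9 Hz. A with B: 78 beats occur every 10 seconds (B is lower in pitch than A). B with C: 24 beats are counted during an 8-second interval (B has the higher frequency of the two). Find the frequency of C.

492.1 Hz

A–B: Beat frequency = 78/10 = 7.8 Hz.
B is below A, so f_B = 502.9 − 7.8 = 495.1 Hz.
B–C: Beat frequency = 24/8 = 3 Hz.
C is below B, so f_C = 495.1 − 3 = 492.1 Hz.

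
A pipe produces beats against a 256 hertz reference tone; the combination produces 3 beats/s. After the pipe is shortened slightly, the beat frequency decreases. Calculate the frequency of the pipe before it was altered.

253 Hz

|f − 256| = 3, so the pipe was at either 253 Hz or 259 Hz.
A shorter pipe has a higher fundamental; the adjustment raises the pipe's frequency.
The beat rate fell, so the adjustment moved the pipe toward 256 Hz — it must have started below the reference.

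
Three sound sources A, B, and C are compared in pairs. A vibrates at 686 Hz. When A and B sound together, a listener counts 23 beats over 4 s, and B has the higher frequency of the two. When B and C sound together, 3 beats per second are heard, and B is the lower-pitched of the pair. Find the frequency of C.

694.75 Hz

A–B: Beat frequency = 23/4 = 5.75 Hz.
B is above A, so f_B = 686 + 5.75 = 691.75 Hz.
C is above B, so f_C = 691.75 + 3 = 694.75 Hz.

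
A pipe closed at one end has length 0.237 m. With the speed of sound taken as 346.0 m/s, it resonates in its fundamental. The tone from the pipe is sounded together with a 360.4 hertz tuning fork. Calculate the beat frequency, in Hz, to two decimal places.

4.58 Hz

Closed pipe (odd harmonics): f_n = n·v/(4L) = 1·346.0/(4·0.237) = 364.9789 Hz.
f_beat = |364.9789 − 360.4| = 4.58 Hz.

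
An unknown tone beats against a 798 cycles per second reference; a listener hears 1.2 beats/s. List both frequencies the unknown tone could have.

|f − 798| = 1.2, so f = 798 ± 1.2.

796.8 Hz or 799.2 Hz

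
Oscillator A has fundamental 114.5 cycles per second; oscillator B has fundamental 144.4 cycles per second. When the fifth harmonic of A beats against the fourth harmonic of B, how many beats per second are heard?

5.1 Hz

Fifth harmonic of the first: 5·114.5 = 572.5 Hz.
Fourth harmonic of the second: 4·144.4 = 577.6 Hz.
f_beat = |572.5 − 577.6| = 5.1 Hz.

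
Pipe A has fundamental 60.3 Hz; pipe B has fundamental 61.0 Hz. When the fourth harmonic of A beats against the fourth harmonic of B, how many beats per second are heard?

Fourth harmonic of the first: 4·60.3 = 241.2 Hz.
Fourth harmonic of the second: 4·61.0 = 244.0 Hz.
f_beat = |241.2 − 244.0| = 2.8 Hz.

2.8 Hz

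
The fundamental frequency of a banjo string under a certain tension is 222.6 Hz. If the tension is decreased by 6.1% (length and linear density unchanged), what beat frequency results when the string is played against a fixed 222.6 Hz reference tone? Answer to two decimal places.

For a string, f ∝ √T, so the new frequency is 222.6·√0.939 = 215.7039 Hz.
f_beat = |215.7039 − 222.6| = 6.90 Hz.

6.90 Hz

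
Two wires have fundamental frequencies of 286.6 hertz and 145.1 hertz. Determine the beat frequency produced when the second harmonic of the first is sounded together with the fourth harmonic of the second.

7.2 Hz

Second harmonic of the first: 2·286.6 = 573.2 Hz.
Fourth harmonic of the second: 4·145.1 = 580.4 Hz.
f_beat = |573.2 − 580.4| = 7.2 Hz.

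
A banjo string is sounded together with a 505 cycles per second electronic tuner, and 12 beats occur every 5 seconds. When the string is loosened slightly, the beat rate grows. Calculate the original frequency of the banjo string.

502.6 Hz

Beat frequency = 12/5 = 2.4 Hz.
|f − 505| = 2.4, so the banjo string was at either 502.6 Hz or 507.4 Hz.
Reducing tension lowers a string's frequency; the adjustment lowers the banjo string's frequency.
The beat rate rose, so the adjustment moved the banjo string further from 505 Hz — it was already below the reference.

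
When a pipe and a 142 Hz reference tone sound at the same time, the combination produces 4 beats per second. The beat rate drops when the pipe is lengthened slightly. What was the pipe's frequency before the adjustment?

146 Hz

|f − 142| = 4, so the pipe was at either 138 Hz or 146 Hz.
A longer pipe has a lower fundamental; the adjustment lowers the pipe's frequency.
The beat rate fell, so the adjustment moved the pipe toward 142 Hz — it must have started above the reference.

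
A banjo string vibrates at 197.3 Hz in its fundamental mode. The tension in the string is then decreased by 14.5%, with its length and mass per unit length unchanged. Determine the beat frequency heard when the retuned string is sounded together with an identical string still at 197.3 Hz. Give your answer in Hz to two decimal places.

14.86 Hz

For a string, f ∝ √T, so the new frequency is 197.3·√0.855 = 182.4358 Hz.
f_beat = |182.4358 − 197.3| = 14.86 Hz.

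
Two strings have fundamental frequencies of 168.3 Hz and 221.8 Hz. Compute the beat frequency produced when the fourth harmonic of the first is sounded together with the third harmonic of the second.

7.8 Hz

Fourth harmonic of the first: 4·168.3 = 673.2 Hz.
Third harmonic of the second: 3·221.8 = 665.4 Hz.
f_beat = |673.2 − 665.4| = 7.8 Hz.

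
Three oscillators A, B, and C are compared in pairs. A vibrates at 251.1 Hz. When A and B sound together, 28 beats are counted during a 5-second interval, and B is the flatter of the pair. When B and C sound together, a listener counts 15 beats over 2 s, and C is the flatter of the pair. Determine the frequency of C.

238 Hz

A–B: Beat frequency = 28/5 = 5.6 Hz.
B is below A, so f_B = 251.1 − 5.6 = 245.5 Hz.
B–C: Beat frequency = 15/2 = 7.5 Hz.
C is below B, so f_C = 245.5 − 7.5 = 238 Hz.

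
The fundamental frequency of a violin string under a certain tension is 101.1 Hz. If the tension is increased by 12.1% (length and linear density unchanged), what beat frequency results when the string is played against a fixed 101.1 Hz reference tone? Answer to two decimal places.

For a string, f ∝ √T, so the new frequency is 101.1·√1.121 = 107.0419 Hz.
f_beat = |107.0419 − 101.1| = 5.94 Hz.

5.94 Hz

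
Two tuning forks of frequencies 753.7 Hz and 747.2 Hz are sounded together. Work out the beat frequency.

The beat frequency equals the magnitude of the frequency difference.
|753.7 − 747.2| = 6.5 Hz.

6.5 Hz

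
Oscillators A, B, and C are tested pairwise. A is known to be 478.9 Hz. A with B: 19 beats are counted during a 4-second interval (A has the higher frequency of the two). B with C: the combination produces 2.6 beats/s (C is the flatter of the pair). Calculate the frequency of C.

471.55 Hz

A–B: Beat frequency = 19/4 = 4.75 Hz.
B is below A, so f_B = 478.9 − 4.75 = 474.15 Hz.
C is below B, so f_C = 474.15 − 2.6 = 471.55 Hz.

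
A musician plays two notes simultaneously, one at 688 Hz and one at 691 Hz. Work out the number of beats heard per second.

3 Hz

f_beat = |f₁ − f₂|.
|688 − 691| = 3 Hz.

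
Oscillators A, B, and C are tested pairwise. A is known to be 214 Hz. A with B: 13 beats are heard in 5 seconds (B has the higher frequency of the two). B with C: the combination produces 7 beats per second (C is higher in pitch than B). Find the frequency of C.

223.6 Hz

A–B: Beat frequency = 13/5 = 2.6 Hz.
B is above A, so f_B = 214 + 2.6 = 216.6 Hz.
C is above B, so f_C = 216.6 + 7 = 223.6 Hz.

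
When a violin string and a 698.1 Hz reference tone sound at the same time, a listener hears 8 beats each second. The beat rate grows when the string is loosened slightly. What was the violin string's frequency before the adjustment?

690.1 Hz

|f − 698.1| = 8, so the violin string was at either 690.1 Hz or 706.1 Hz.
Reducing tension lowers a string's frequency; the adjustment lowers the violin string's frequency.
The beat rate rose, so the adjustment moved the violin string further from 698.1 Hz — it was already below the reference.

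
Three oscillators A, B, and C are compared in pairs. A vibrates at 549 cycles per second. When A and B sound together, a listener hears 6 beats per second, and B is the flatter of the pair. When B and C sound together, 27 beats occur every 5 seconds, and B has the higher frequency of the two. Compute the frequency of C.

B is below A, so f_B = 549 − 6 = 543 Hz.
B–C: Beat frequency = 27/5 = 5.4 Hz.
C is below B, so f_C = 543 − 5.4 = 537.6 Hz.

537.6 Hz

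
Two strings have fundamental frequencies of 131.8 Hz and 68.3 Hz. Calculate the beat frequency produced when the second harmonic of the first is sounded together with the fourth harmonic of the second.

Second harmonic of the first: 2·131.8 = 263.6 Hz.
Fourth harmonic of the second: 4·68.3 = 273.2 Hz.
f_beat = |263.6 − 273.2| = 9.6 Hz.

9.6 Hz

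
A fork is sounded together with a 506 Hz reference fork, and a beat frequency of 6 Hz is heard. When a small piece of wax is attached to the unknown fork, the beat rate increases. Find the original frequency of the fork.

|f − 506| = 6, so the fork was at either 500 Hz or 512 Hz.
Loading a fork with wax lowers its frequency; the adjustment lowers the fork's frequency.
The beat rate rose, so the adjustment moved the fork further from 506 Hz — it was already below the reference.

500 Hz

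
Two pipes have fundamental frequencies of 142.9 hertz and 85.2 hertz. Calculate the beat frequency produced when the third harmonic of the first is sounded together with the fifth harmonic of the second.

Third harmonic of the first: 3·142.9 = 428.7 Hz.
Fifth harmonic of the second: 5·85.2 = 426.0 Hz.
f_beat = |428.7 − 426.0| = 2.7 Hz.

2.7 Hz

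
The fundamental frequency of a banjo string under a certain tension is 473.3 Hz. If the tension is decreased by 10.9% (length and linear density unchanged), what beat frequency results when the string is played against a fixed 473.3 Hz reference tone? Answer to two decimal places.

26.54 Hz

For a string, f ∝ √T, so the new frequency is 473.3·√0.891 = 446.7611 Hz.
f_beat = |446.7611 − 473.3| = 26.54 Hz.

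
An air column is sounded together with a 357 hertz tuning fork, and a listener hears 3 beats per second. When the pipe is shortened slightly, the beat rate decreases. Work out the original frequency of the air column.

354 Hz

|f − 357| = 3, so the air column was at either 354 Hz or 360 Hz.
A shorter pipe has a higher fundamental; the adjustment raises the air column's frequency.
The beat rate fell, so the adjustment moved the air column toward 357 Hz — it must have started below the reference.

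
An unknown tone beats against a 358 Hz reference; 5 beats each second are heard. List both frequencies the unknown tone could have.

353 Hz or 363 Hz

|f − 358| = 5, so f = 358 ± 5.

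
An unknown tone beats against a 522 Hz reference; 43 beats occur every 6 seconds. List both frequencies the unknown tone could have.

514.8333 Hz or 529.1667 Hz

Beat frequency = 43/6 = 7.1667 Hz.
|f − 522| = 7.1667, so f = 522 ± 7.1667.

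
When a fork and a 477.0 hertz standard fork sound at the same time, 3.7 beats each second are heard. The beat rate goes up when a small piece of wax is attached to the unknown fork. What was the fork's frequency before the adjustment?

|f − 477.0| = 3.7, so the fork was at either 473.3 Hz or 480.7 Hz.
Loading a fork with wax lowers its frequency; the adjustment lowers the fork's frequency.
The beat rate rose, so the adjustment moved the fork further from 477.0 Hz — it was already below the reference.

473.3 Hz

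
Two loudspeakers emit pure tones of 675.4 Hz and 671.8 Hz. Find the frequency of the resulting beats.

3.6 Hz

The beat frequency equals the magnitude of the frequency difference.
|675.4 − 671.8| = 3.6 Hz.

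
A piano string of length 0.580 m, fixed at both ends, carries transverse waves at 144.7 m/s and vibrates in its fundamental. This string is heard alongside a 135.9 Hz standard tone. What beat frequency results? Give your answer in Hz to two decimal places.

11.16 Hz

For a string fixed at both ends, f_n = n·v/(2L) = 1·144.7/(2·0.580) = 124.7414 Hz.
f_beat = |124.7414 − 135.9| = 11.16 Hz.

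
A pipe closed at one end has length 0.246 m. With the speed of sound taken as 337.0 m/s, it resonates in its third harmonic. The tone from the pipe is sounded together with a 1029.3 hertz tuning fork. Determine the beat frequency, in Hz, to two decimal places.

1.86 Hz

Closed pipe (odd harmonics): f_n = n·v/(4L) = 3·337.0/(4·0.246) = 1027.4390 Hz.
f_beat = |1027.4390 − 1029.3| = 1.86 Hz.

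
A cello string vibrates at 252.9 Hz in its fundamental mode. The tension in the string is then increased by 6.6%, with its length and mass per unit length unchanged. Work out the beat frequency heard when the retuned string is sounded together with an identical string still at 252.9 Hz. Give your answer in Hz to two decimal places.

For a string, f ∝ √T, so the new frequency is 252.9·√1.066 = 261.1124 Hz.
f_beat = |261.1124 − 252.9| = 8.21 Hz.

8.21 Hz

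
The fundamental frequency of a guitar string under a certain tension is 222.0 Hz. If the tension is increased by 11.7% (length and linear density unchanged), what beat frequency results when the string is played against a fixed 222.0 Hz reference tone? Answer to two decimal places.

For a string, f ∝ √T, so the new frequency is 222.0·√1.117 = 234.6279 Hz.
f_beat = |234.6279 − 222.0| = 12.63 Hz.

12.63 Hz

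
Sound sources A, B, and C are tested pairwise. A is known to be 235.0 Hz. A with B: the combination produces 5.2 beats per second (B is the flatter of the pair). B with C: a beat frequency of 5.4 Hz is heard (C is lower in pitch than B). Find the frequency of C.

B is below A, so f_B = 235.0 − 5.2 = 229.8 Hz.
C is below B, so f_C = 229.8 − 5.4 = 224.4 Hz.

224.4 Hz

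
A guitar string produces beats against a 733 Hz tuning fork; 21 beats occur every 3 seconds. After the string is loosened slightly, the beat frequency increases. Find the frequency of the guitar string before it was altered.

726 Hz

Beat frequency = 21/3 = 7 Hz.
|f − 733| = 7, so the guitar string was at either 726 Hz or 740 Hz.
Reducing tension lowers a string's frequency; the adjustment lowers the guitar string's frequency.
The beat rate rose, so the adjustment moved the guitar string further from 733 Hz — it was already below the reference.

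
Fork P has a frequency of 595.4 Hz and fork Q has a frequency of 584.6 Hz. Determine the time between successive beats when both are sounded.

0.093 s

f_beat = |595.4 − 584.6| = 10.8 Hz.
Beat period T = 1 / f_beat = 1 / 10.8 s.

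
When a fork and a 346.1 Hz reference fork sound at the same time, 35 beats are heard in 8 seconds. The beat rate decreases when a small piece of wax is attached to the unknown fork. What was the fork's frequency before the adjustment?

350.475 Hz

Beat frequency = 35/8 = 4.375 Hz.
|f − 346.1| = 4.375, so the fork was at either 341.725 Hz or 350.475 Hz.
Loading a fork with wax lowers its frequency; the adjustment lowers the fork's frequency.
The beat rate fell, so the adjustment moved the fork toward 346.1 Hz — it must have started above the reference.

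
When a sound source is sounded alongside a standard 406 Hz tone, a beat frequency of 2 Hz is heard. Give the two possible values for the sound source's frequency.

404 Hz or 408 Hz

|f − 406| = 2, so f = 406 ± 2.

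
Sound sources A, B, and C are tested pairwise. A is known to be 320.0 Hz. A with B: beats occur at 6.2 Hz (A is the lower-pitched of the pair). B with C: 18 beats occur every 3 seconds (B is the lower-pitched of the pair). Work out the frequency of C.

B is above A, so f_B = 320.0 + 6.2 = 326.2 Hz.
B–C: Beat frequency = 18/3 = 6 Hz.
C is above B, so f_C = 326.2 + 6 = 332.2 Hz.

332.2 Hz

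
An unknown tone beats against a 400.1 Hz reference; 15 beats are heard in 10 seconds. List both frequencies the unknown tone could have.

398.6 Hz or 401.6 Hz

Beat frequency = 15/10 = 1.5 Hz.
|f − 400.1| = 1.5, so f = 400.1 ± 1.5.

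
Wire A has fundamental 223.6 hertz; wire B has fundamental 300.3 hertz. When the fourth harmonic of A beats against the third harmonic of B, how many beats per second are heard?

Fourth harmonic of the first: 4·223.6 = 894.4 Hz.
Third harmonic of the second: 3·300.3 = 900.9 Hz.
f_beat = |894.4 − 900.9| = 6.5 Hz.

6.5 Hz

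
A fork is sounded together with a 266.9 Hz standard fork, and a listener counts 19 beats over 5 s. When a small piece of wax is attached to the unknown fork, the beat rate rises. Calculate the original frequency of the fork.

263.1 Hz

Beat frequency = 19/5 = 3.8 Hz.
|f − 266.9| = 3.8, so the fork was at either 263.1 Hz or 270.7 Hz.
Loading a fork with wax lowers its frequency; the adjustment lowers the fork's frequency.
The beat rate rose, so the adjustment moved the fork further from 266.9 Hz — it was already below the reference.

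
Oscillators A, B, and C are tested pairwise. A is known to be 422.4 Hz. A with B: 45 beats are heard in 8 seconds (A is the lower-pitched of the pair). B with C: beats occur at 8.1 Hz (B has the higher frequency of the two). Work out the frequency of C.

A–B: Beat frequency = 45/8 = 5.625 Hz.
B is above A, so f_B = 422.4 + 5.625 = 428.025 Hz.
C is below B, so f_C = 428.025 − 8.1 = 419.925 Hz.

419.925 Hz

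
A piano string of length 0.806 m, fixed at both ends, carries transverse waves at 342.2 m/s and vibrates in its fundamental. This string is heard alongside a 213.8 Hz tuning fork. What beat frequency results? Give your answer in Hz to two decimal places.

For a string fixed at both ends, f_n = n·v/(2L) = 1·342.2/(2·0.806) = 212.2829 Hz.
f_beat = |212.2829 − 213.8| = 1.52 Hz.

1.52 Hz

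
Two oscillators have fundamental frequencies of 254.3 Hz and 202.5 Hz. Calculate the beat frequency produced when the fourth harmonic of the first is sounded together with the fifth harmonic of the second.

4.7 Hz

Fourth harmonic of the first: 4·254.3 = 1017.2 Hz.
Fifth harmonic of the second: 5·202.5 = 1012.5 Hz.
f_beat = |1017.2 − 1012.5| = 4.7 Hz.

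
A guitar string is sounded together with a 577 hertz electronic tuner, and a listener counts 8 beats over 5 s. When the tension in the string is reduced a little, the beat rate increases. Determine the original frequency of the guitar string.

Beat frequency = 8/5 = 1.6 Hz.
|f − 577| = 1.6, so the guitar string was at either 575.4 Hz or 578.6 Hz.
Lower tension means lower frequency; the adjustment lowers the guitar string's frequency.
The beat rate rose, so the adjustment moved the guitar string further from 577 Hz — it was already below the reference.

575.4 Hz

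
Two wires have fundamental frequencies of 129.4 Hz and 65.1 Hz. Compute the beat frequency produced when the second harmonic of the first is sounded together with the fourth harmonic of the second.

1.6 Hz

Second harmonic of the first: 2·129.4 = 258.8 Hz.
Fourth harmonic of the second: 4·65.1 = 260.4 Hz.
f_beat = |258.8 − 260.4| = 1.6 Hz.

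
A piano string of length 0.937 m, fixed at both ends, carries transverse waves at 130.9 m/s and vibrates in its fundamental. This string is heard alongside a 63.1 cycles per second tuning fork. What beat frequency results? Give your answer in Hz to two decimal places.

For a string fixed at both ends, f_n = n·v/(2L) = 1·130.9/(2·0.937) = 69.8506 Hz.
f_beat = |69.8506 − 63.1| = 6.75 Hz.

6.75 Hz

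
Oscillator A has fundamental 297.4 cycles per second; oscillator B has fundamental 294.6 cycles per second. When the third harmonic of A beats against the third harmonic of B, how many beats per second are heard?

8.4 Hz

Third harmonic of the first: 3·297.4 = 892.2 Hz.
Third harmonic of the second: 3·294.6 = 883.8 Hz.
f_beat = |892.2 − 883.8| = 8.4 Hz.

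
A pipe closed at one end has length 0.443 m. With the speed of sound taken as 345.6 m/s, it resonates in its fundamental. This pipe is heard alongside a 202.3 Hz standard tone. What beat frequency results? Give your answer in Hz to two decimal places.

7.27 Hz

Closed pipe (odd harmonics): f_n = n·v/(4L) = 1·345.6/(4·0.443) = 195.0339 Hz.
f_beat = |195.0339 − 202.3| = 7.27 Hz.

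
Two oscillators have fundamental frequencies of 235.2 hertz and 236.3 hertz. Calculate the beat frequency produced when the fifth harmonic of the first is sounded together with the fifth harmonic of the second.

5.5 Hz

Fifth harmonic of the first: 5·235.2 = 1176.0 Hz.
Fifth harmonic of the second: 5·236.3 = 1181.5 Hz.
f_beat = |1176.0 − 1181.5| = 5.5 Hz.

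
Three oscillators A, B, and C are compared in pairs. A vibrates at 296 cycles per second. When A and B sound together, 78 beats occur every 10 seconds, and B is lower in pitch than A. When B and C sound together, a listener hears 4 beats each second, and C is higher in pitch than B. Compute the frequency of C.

A–B: Beat frequency = 78/10 = 7.8 Hz.
B is below A, so f_B = 296 − 7.8 = 288.2 Hz.
C is above B, so f_C = 288.2 + 4 = 292.2 Hz.

292.2 Hz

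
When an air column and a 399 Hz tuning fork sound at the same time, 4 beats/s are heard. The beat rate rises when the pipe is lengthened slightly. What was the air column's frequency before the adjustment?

|f − 399| = 4, so the air column was at either 395 Hz or 403 Hz.
A longer pipe has a lower fundamental; the adjustment lowers the air column's frequency.
The beat rate rose, so the adjustment moved the air column further from 399 Hz — it was already below the reference.

395 Hz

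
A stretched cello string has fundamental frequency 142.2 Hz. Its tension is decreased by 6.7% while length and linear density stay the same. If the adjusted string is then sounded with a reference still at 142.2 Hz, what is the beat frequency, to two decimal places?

4.85 Hz

For a string, f ∝ √T, so the new frequency is 142.2·√0.933 = 137.3537 Hz.
f_beat = |137.3537 − 142.2| = 4.85 Hz.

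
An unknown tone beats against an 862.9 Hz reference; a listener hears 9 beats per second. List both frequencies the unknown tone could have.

|f − 862.9| = 9, so f = 862.9 ± 9.

853.9 Hz or 871.9 Hz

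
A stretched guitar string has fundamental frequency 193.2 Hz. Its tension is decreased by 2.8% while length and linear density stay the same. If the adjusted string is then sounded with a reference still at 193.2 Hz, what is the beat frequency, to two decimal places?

For a string, f ∝ √T, so the new frequency is 193.2·√0.972 = 190.4760 Hz.
f_beat = |190.4760 − 193.2| = 2.72 Hz.

2.72 Hz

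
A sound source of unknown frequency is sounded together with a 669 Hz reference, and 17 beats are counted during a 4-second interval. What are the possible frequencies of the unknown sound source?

664.75 Hz or 673.25 Hz

Beat frequency = 17/4 = 4.25 Hz.
|f − 669| = 4.25, so f = 669 ± 4.25.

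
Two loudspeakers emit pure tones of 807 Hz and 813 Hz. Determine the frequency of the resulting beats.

6 Hz

Beats arise from superposition of two nearby frequencies; the beat rate is |f₁ − f₂|.
|807 − 813| = 6 Hz.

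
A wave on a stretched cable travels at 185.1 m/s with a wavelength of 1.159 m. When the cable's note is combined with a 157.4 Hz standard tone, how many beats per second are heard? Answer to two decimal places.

Source frequency f = v/λ = 185.1/1.159 = 159.7066 Hz.
f_beat = |159.7066 − 157.4| = 2.31 Hz.

2.31 Hz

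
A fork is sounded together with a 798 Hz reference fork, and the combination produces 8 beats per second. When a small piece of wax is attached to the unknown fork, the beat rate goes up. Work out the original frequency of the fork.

|f − 798| = 8, so the fork was at either 790 Hz or 806 Hz.
Loading a fork with wax lowers its frequency; the adjustment lowers the fork's frequency.
The beat rate rose, so the adjustment moved the fork further from 798 Hz — it was already below the reference.

790 Hz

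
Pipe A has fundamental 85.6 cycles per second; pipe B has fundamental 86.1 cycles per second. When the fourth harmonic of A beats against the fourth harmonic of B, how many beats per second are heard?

2.0 Hz

Fourth harmonic of the first: 4·85.6 = 342.4 Hz.
Fourth harmonic of the second: 4·86.1 = 344.4 Hz.
f_beat = |342.4 − 344.4| = 2.0 Hz.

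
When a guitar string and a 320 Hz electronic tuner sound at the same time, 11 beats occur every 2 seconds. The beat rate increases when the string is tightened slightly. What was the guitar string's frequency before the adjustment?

325.5 Hz

Beat frequency = 11/2 = 5.5 Hz.
|f − 320| = 5.5, so the guitar string was at either 314.5 Hz or 325.5 Hz.
Increasing tension raises a string's frequency; the adjustment raises the guitar string's frequency.
The beat rate rose, so the adjustment moved the guitar string further from 320 Hz — it was already above the reference.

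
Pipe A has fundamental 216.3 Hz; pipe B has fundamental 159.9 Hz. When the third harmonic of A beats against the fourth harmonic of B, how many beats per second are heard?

Third harmonic of the first: 3·216.3 = 648.9 Hz.
Fourth harmonic of the second: 4·159.9 = 639.6 Hz.
f_beat = |648.9 − 639.6| = 9.3 Hz.

9.3 Hz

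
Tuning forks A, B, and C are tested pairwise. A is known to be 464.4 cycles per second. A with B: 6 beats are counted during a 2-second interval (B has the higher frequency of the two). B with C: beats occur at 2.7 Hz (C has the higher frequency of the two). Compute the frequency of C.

A–B: Beat frequency = 6/2 = 3 Hz.
B is above A, so f_B = 464.4 + 3 = 467.4 Hz.
C is above B, so f_C = 467.4 + 2.7 = 470.1 Hz.

470.1 Hz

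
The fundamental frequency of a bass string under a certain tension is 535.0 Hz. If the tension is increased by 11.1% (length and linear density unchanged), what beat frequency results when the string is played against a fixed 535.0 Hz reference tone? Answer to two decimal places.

28.91 Hz

For a string, f ∝ √T, so the new frequency is 535.0·√1.111 = 563.9113 Hz.
f_beat = |563.9113 − 535.0| = 28.91 Hz.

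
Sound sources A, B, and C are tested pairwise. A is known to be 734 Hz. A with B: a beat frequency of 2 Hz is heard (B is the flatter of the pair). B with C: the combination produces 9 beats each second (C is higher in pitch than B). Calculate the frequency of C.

B is below A, so f_B = 734 − 2 = 732 Hz.
C is above B, so f_C = 732 + 9 = 741 Hz.

741 Hz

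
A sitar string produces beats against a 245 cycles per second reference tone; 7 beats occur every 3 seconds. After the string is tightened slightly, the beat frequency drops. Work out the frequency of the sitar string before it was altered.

Beat frequency = 7/3 = 2.3333 Hz.
|f − 245| = 2.3333, so the sitar string was at either 242.6667 Hz or 247.3333 Hz.
Increasing tension raises a string's frequency; the adjustment raises the sitar string's frequency.
The beat rate fell, so the adjustment moved the sitar string toward 245 Hz — it must have started below the reference.

242.6667 Hz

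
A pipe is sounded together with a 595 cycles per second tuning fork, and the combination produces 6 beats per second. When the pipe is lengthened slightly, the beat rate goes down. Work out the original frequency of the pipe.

601 Hz

|f − 595| = 6, so the pipe was at either 589 Hz or 601 Hz.
A longer pipe has a lower fundamental; the adjustment lowers the pipe's frequency.
The beat rate fell, so the adjustment moved the pipe toward 595 Hz — it must have started above the reference.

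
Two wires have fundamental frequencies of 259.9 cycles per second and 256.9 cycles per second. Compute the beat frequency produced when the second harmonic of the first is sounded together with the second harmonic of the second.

Second harmonic of the first: 2·259.9 = 519.8 Hz.
Second harmonic of the second: 2·256.9 = 513.8 Hz.
f_beat = |519.8 − 513.8| = 6.0 Hz.

6.0 Hz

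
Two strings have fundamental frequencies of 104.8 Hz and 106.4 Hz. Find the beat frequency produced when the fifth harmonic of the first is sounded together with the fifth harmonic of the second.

Fifth harmonic of the first: 5·104.8 = 524.0 Hz.
Fifth harmonic of the second: 5·106.4 = 532.0 Hz.
f_beat = |524.0 − 532.0| = 8.0 Hz.

8.0 Hz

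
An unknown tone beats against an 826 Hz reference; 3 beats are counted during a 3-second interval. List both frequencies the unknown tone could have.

825 Hz or 827 Hz

Beat frequency = 3/3 = 1 Hz.
|f − 826| = 1, so f = 826 ± 1.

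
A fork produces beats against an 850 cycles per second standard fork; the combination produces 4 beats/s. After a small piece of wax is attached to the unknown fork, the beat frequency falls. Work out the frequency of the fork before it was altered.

|f − 850| = 4, so the fork was at either 846 Hz or 854 Hz.
Loading a fork with wax lowers its frequency; the adjustment lowers the fork's frequency.
The beat rate fell, so the adjustment moved the fork toward 850 Hz — it must have started above the reference.

854 Hz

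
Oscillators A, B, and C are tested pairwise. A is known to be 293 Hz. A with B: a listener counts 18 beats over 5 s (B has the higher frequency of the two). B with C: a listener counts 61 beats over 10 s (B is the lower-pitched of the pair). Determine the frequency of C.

302.7 Hz

A–B: Beat frequency = 18/5 = 3.6 Hz.
B is above A, so f_B = 293 + 3.6 = 296.6 Hz.
B–C: Beat frequency = 61/10 = 6.1 Hz.
C is above B, so f_C = 296.6 + 6.1 = 302.7 Hz.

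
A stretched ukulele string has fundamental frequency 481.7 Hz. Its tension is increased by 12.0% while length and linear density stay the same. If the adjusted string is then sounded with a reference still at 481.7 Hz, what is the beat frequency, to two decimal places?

28.08 Hz

For a string, f ∝ √T, so the new frequency is 481.7·√1.120 = 509.7834 Hz.
f_beat = |509.7834 − 481.7| = 28.08 Hz.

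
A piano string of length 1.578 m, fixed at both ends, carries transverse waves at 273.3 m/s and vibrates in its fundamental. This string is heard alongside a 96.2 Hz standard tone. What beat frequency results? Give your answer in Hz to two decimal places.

For a string fixed at both ends, f_n = n·v/(2L) = 1·273.3/(2·1.578) = 86.5970 Hz.
f_beat = |86.5970 − 96.2| = 9.60 Hz.

9.60 Hz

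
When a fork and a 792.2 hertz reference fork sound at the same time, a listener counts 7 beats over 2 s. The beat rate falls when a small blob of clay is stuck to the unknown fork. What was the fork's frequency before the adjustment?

Beat frequency = 7/2 = 3.5 Hz.
|f − 792.2| = 3.5, so the fork was at either 788.7 Hz or 795.7 Hz.
Adding mass to a fork lowers its frequency; the adjustment lowers the fork's frequency.
The beat rate fell, so the adjustment moved the fork toward 792.2 Hz — it must have started above the reference.

795.7 Hz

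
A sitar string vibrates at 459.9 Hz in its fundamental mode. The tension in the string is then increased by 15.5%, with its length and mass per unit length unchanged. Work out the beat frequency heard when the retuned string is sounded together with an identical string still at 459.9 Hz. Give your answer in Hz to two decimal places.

For a string, f ∝ √T, so the new frequency is 459.9·√1.155 = 494.2588 Hz.
f_beat = |494.2588 − 459.9| = 34.36 Hz.

34.36 Hz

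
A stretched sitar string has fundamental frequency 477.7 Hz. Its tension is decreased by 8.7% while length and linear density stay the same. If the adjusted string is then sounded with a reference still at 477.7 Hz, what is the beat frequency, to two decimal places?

For a string, f ∝ √T, so the new frequency is 477.7·√0.913 = 456.4473 Hz.
f_beat = |456.4473 − 477.7| = 21.25 Hz.

21.25 Hz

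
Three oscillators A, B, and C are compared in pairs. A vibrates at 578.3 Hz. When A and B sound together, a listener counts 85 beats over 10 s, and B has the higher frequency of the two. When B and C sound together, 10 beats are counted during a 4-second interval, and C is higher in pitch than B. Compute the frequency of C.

A–B: Beat frequency = 85/10 = 8.5 Hz.
B is above A, so f_B = 578.3 + 8.5 = 586.8 Hz.
B–C: Beat frequency = 10/4 = 2.5 Hz.
C is above B, so f_C = 586.8 + 2.5 = 589.3 Hz.

589.3 Hz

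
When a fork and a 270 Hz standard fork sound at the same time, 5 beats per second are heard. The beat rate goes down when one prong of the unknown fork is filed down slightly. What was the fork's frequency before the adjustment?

|f − 270| = 5, so the fork was at either 265 Hz or 275 Hz.
Filing a prong removes mass and raises the fork's frequency; the adjustment raises the fork's frequency.
The beat rate fell, so the adjustment moved the fork toward 270 Hz — it must have started below the reference.

265 Hz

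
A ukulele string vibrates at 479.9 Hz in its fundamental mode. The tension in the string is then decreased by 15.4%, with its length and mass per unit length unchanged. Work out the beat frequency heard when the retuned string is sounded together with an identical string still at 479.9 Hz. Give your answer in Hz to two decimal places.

38.50 Hz

For a string, f ∝ √T, so the new frequency is 479.9·√0.846 = 441.4037 Hz.
f_beat = |441.4037 − 479.9| = 38.50 Hz.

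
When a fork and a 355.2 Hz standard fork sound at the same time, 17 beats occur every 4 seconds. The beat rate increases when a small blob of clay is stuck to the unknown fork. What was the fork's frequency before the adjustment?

350.95 Hz

Beat frequency = 17/4 = 4.25 Hz.
|f − 355.2| = 4.25, so the fork was at either 350.95 Hz or 359.45 Hz.
Adding mass to a fork lowers its frequency; the adjustment lowers the fork's frequency.
The beat rate rose, so the adjustment moved the fork further from 355.2 Hz — it was already below the reference.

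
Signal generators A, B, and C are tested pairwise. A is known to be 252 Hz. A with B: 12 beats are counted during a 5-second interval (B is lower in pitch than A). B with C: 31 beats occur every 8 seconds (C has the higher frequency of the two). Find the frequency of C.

253.475 Hz

A–B: Beat frequency = 12/5 = 2.4 Hz.
B is below A, so f_B = 252 − 2.4 = 249.6 Hz.
B–C: Beat frequency = 31/8 = 3.875 Hz.
C is above B, so f_C = 249.6 + 3.875 = 253.475 Hz.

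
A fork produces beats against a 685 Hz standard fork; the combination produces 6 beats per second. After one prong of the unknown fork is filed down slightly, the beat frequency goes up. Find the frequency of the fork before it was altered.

|f − 685| = 6, so the fork was at either 679 Hz or 691 Hz.
Filing a prong removes mass and raises the fork's frequency; the adjustment raises the fork's frequency.
The beat rate rose, so the adjustment moved the fork further from 685 Hz — it was already above the reference.

691 Hz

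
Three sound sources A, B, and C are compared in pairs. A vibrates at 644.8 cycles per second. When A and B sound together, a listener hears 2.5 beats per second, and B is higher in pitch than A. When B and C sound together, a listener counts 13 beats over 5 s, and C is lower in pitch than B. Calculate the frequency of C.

644.7 Hz

B is above A, so f_B = 644.8 + 2.5 = 647.3 Hz.
B–C: Beat frequency = 13/5 = 2.6 Hz.
C is below B, so f_C = 647.3 − 2.6 = 644.7 Hz.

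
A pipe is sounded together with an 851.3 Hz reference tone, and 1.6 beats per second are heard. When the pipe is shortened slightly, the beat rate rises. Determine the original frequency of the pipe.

852.9 Hz

|f − 851.3| = 1.6, so the pipe was at either 849.7 Hz or 852.9 Hz.
A shorter pipe has a higher fundamental; the adjustment raises the pipe's frequency.
The beat rate rose, so the adjustment moved the pipe further from 851.3 Hz — it was already above the reference.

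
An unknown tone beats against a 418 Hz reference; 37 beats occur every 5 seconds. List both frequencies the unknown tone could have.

410.6 Hz or 425.4 Hz

Beat frequency = 37/5 = 7.4 Hz.
|f − 418| = 7.4, so f = 418 ± 7.4.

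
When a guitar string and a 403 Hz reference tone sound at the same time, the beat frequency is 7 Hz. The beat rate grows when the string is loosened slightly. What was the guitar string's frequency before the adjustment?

|f − 403| = 7, so the guitar string was at either 396 Hz or 410 Hz.
Reducing tension lowers a string's frequency; the adjustment lowers the guitar string's frequency.
The beat rate rose, so the adjustment moved the guitar string further from 403 Hz — it was already below the reference.

396 Hz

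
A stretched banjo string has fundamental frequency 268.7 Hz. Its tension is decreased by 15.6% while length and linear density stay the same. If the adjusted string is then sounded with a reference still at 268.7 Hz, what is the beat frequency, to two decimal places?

For a string, f ∝ √T, so the new frequency is 268.7·√0.844 = 246.8533 Hz.
f_beat = |246.8533 − 268.7| = 21.85 Hz.

21.85 Hz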